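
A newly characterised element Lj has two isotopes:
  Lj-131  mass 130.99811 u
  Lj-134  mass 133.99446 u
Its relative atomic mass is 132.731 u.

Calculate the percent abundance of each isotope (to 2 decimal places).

Lj-131: 42.17%, Lj-134: 57.83%

With x = fraction of Lj-131 (so Lj-134 is 1 − x):
130.99811·x + 133.99446·(1 − x) = 132.731
(130.99811 − 133.99446)·x = 132.731 − 133.99446
x = -1.26346 / -2.99635 = 0.42167 → 42.17% Lj-131, 57.83% Lj-134.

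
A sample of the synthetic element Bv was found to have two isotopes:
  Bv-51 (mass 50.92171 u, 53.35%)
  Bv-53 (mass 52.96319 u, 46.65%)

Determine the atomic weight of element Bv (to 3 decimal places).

Ar = Σ fᵢ·mᵢ = 0.5335 × 50.92171 + 0.4665 × 52.96319
= 27.166732 + 24.707328 = 51.874060 u

51.874 u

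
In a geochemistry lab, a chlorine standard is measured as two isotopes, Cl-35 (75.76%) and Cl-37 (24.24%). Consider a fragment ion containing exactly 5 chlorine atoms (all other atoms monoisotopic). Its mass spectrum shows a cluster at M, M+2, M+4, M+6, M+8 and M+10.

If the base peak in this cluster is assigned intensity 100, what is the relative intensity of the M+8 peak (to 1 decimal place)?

3.3

Term probabilities: M 0.2496, M+2 0.3993, M+4 0.2555, M+6 0.0817, M+8 0.0131, M+10 0.0008. Base peak = M+2.
P(M+2) = C(5,1) × 0.7576^4 × 0.2424^1 = 5 × 0.32942751 × 0.2424 = 0.399266 (base)
P(M+8) = C(5,4) × 0.7576^1 × 0.2424^4 = 5 × 0.7576 × 0.00345247 = 0.013078
Relative intensity = 0.013078 / 0.399266 × 100 = 3.3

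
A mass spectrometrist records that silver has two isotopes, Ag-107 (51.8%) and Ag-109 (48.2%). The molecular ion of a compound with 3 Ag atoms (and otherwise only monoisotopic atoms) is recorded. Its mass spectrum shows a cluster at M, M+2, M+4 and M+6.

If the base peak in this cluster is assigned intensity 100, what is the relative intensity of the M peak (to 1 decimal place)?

35.8

(0.518 + 0.482)^3 gives M 0.1390, M+2 0.3880, M+4 0.3610, M+6 0.1120; the largest is M+2.
P(M+2) = C(3,1) × 0.518^2 × 0.482^1 = 3 × 0.268324 × 0.4820 = 0.387997 (base)
P(M) = C(3,0) × 0.518^3 × 0.482^0 = 1 × 0.13899183 × 1.0000 = 0.138992
Relative intensity = 0.138992 / 0.387997 × 100 = 35.8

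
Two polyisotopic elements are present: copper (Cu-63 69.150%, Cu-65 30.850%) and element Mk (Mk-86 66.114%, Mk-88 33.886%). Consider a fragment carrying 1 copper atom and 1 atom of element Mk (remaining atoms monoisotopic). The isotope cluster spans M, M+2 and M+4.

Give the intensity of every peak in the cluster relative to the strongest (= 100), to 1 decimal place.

100.0 : 95.9 : 22.9

Copper pattern (n=1): 0.6915 : 0.3085
Element Mk pattern (n=1): 0.66114 : 0.33886
Convolve the two distributions (both contribute in 2-u steps):
  M: 0.6915×0.66114 = 0.457178
  M+2: 0.6915×0.33886 + 0.3085×0.66114 = 0.438283
  M+4: 0.3085×0.33886 = 0.104538
Scale to base peak (0.457178) = 100: 100.0 : 95.9 : 22.9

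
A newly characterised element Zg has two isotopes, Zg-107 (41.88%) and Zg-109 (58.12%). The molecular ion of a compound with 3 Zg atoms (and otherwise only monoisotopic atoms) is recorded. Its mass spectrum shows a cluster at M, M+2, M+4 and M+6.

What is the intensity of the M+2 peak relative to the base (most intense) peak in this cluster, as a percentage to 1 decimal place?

(0.4188 + 0.5812)^3 gives M 0.0735, M+2 0.3058, M+4 0.4244, M+6 0.1963; the largest is M+4.
P(M+4) = C(3,2) × 0.4188^1 × 0.5812^2 = 3 × 0.4188 × 0.33779344 = 0.424404 (base)
P(M+2) = C(3,1) × 0.4188^2 × 0.5812^1 = 3 × 0.17539344 × 0.5812 = 0.305816
Relative intensity = 0.305816 / 0.424404 × 100 = 72.1

72.1%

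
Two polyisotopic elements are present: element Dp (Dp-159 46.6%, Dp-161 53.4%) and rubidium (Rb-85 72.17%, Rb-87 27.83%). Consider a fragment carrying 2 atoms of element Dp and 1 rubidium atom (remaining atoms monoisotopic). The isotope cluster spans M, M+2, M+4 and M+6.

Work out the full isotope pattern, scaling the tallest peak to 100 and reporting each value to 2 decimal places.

Element Dp pattern (n=2): 0.217156 : 0.497688 : 0.285156
Rubidium pattern (n=1): 0.7217 : 0.2783
Convolve the two distributions (both contribute in 2-u steps):
  M: 0.217156×0.7217 = 0.156721
  M+2: 0.217156×0.2783 + 0.497688×0.7217 = 0.419616
  M+4: 0.497688×0.2783 + 0.285156×0.7217 = 0.344304
  M+6: 0.285156×0.2783 = 0.079359
Scale to base peak (0.419616) = 100: 37.35 : 100.00 : 82.05 : 18.91

37.35 : 100.00 : 82.05 : 18.91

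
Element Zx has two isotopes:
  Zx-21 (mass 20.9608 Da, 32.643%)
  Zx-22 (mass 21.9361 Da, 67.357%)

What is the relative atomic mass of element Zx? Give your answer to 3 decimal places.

The abundance-weighted mean is 0.32643 × 20.9608 + 0.67357 × 21.9361
= 6.84223 + 14.77550 = 21.61773 Da

21.618 Da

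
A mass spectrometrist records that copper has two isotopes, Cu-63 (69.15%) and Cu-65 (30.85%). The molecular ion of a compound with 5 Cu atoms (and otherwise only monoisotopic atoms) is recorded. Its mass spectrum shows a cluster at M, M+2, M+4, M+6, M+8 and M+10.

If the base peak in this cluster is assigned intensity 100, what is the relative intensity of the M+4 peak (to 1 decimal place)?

(0.6915 + 0.3085)^5 gives M 0.1581, M+2 0.3527, M+4 0.3147, M+6 0.1404, M+8 0.0313, M+10 0.0028; the largest is M+2.
P(M+2) = C(5,1) × 0.6915^4 × 0.3085^1 = 5 × 0.2286487 × 0.3085 = 0.352691 (base)
P(M+4) = C(5,2) × 0.6915^3 × 0.3085^2 = 10 × 0.33065611 × 0.09517225 = 0.314693
Relative intensity = 0.314693 / 0.352691 × 100 = 89.2

89.2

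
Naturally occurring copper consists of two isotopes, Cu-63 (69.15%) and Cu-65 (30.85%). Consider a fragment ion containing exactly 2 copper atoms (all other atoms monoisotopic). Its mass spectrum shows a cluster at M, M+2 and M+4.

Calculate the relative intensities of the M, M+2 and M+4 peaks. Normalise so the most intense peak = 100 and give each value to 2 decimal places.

Expanding (0.6915 + 0.3085)^2:
P(M) = 0.6915^2 = 0.478172
P(M+2) = 2 × 0.6915^1 × 0.3085^1 = 0.426656
P(M+4) = 0.3085^2 = 0.095172
The M peak is largest (0.478172); scaling to 100 gives 100.00 : 89.23 : 19.90.

100.00 : 89.23 : 19.90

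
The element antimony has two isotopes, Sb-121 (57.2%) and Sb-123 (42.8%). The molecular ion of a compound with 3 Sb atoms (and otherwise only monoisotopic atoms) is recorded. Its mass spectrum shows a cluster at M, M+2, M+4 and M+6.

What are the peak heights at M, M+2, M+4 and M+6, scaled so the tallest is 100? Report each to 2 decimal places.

Expanding (0.572 + 0.428)^3:
P(M) = 0.572^3 = 0.187149
P(M+2) = 3 × 0.572^2 × 0.428^1 = 0.420104
P(M+4) = 3 × 0.572^1 × 0.428^2 = 0.314344
P(M+6) = 0.428^3 = 0.078403
The M+2 peak is largest (0.420104); scaling to 100 gives 44.55 : 100.00 : 74.83 : 18.66.

44.55 : 100.00 : 74.83 : 18.66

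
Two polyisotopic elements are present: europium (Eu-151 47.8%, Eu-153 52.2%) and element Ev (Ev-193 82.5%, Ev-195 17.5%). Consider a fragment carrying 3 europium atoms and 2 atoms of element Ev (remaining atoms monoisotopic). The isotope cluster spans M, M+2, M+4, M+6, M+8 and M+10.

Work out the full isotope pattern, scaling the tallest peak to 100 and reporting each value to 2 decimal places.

19.95 : 73.82 : 100.00 : 59.20 : 14.23 : 1.17

Europium pattern (n=3): 0.10921535 : 0.35780594 : 0.39074206 : 0.14223665
Element Ev pattern (n=2): 0.680625 : 0.28875 : 0.030625
Convolve the two distributions (both contribute in 2-u steps):
  M: 0.10921535×0.680625 = 0.074335
  M+2: 0.10921535×0.28875 + 0.35780594×0.680625 = 0.275068
  M+4: 0.10921535×0.030625 + 0.35780594×0.28875 + 0.39074206×0.680625 = 0.372610
  M+6: 0.35780594×0.030625 + 0.39074206×0.28875 + 0.14223665×0.680625 = 0.220594
  M+8: 0.39074206×0.030625 + 0.14223665×0.28875 = 0.053037
  M+10: 0.14223665×0.030625 = 0.004356
Scale to base peak (0.372610) = 100: 19.95 : 73.82 : 100.00 : 59.20 : 14.23 : 1.17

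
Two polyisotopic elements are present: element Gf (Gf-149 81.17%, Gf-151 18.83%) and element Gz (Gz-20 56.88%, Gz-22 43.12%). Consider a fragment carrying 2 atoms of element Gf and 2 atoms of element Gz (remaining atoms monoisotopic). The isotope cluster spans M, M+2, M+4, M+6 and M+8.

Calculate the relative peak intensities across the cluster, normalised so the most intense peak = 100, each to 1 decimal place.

50.5 : 100.0 : 67.3 : 17.6 : 1.6

Element Gf pattern (n=2): 0.65885689 : 0.30568622 : 0.03545689
Element Gz pattern (n=2): 0.32353344 : 0.49053312 : 0.18593344
Convolve the two distributions (both contribute in 2-u steps):
  M: 0.65885689×0.32353344 = 0.213162
  M+2: 0.65885689×0.49053312 + 0.30568622×0.32353344 = 0.422091
  M+4: 0.65885689×0.18593344 + 0.30568622×0.49053312 + 0.03545689×0.32353344 = 0.283924
  M+6: 0.30568622×0.18593344 + 0.03545689×0.49053312 = 0.074230
  M+8: 0.03545689×0.18593344 = 0.006593
Scale to base peak (0.422091) = 100: 50.5 : 100.0 : 67.3 : 17.6 : 1.6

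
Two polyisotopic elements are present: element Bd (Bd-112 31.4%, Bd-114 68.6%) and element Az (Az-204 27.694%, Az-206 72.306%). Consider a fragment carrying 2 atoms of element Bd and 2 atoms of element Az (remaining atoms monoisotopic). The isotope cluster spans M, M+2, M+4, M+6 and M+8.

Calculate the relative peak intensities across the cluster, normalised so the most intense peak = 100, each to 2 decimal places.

1.83 : 17.53 : 62.89 : 100.00 : 59.47

Element Bd pattern (n=2): 0.098596 : 0.430808 : 0.470596
Element Az pattern (n=2): 0.07669576 : 0.40048847 : 0.52281576
Convolve the two distributions (both contribute in 2-u steps):
  M: 0.098596×0.07669576 = 0.007562
  M+2: 0.098596×0.40048847 + 0.430808×0.07669576 = 0.072528
  M+4: 0.098596×0.52281576 + 0.430808×0.40048847 + 0.470596×0.07669576 = 0.260174
  M+6: 0.430808×0.52281576 + 0.470596×0.40048847 = 0.413701
  M+8: 0.470596×0.52281576 = 0.246035
Scale to base peak (0.413701) = 100: 1.83 : 17.53 : 62.89 : 100.00 : 59.47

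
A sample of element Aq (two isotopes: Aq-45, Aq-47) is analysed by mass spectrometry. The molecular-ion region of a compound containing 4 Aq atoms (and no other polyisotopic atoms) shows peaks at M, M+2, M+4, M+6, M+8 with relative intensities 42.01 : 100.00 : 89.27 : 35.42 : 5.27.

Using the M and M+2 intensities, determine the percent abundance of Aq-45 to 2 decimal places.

If p is the fraction of Aq that is Aq-45, then I(M+2)/I(M) = [C(4,1)·p^3·(1−p)] / p^4 = 4·(1−p)/p = 100.00/42.01 = 2.3804
(1−p)/p = 2.3804/4 = 0.5951  ⇒  p = 1/(1 + 0.5951) = 0.6269
Aq-45: 62.69%, Aq-47: 37.31%.

62.69%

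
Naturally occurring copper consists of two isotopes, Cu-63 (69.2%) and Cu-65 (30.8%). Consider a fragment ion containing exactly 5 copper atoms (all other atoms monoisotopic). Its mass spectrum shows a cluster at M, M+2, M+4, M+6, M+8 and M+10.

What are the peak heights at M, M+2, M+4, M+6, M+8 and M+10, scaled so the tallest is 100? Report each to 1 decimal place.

The 5 Cu atoms are independent, so intensities follow the terms of (0.692 + 0.308)^5.
P(M) = 0.692^5 = 0.158683
P(M+2) = 5 × 0.692^4 × 0.308^1 = 0.353139
P(M+4) = 10 × 0.692^3 × 0.308^2 = 0.314355
P(M+6) = 10 × 0.692^2 × 0.308^3 = 0.139915
P(M+8) = 5 × 0.692^1 × 0.308^4 = 0.031137
P(M+10) = 0.308^5 = 0.002772
The M+2 peak is largest (0.353139); scaling to 100 gives 44.9 : 100.0 : 89.0 : 39.6 : 8.8 : 0.8.

44.9 : 100.0 : 89.0 : 39.6 : 8.8 : 0.8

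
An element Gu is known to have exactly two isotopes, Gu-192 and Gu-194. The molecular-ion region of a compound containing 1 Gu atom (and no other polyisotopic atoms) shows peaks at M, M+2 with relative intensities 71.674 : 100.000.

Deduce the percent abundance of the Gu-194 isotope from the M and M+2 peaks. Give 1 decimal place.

Write p for the Gu-192 fraction. I(M+2)/I(M) = [C(1,1)·p^0·(1−p)] / p^1 = 1·(1−p)/p = 100.000/71.674 = 1.3952
(1−p)/p = 1.3952/1 = 1.3952  ⇒  p = 1/(1 + 1.3952) = 0.4175
Gu-192: 41.8%, Gu-194: 58.2%.

58.2%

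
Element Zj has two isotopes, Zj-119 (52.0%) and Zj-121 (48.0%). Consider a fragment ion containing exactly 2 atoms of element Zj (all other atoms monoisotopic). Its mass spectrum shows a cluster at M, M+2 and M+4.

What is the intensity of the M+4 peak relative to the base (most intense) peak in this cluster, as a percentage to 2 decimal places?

Term probabilities: M 0.2704, M+2 0.4992, M+4 0.2304. Base peak = M+2.
P(M+2) = C(2,1) × 0.520^1 × 0.480^1 = 2 × 0.5200 × 0.4800 = 0.499200 (base)
P(M+4) = C(2,2) × 0.520^0 × 0.480^2 = 1 × 1.0000 × 0.2304 = 0.230400
Relative intensity = 0.230400 / 0.499200 × 100 = 46.15

46.15%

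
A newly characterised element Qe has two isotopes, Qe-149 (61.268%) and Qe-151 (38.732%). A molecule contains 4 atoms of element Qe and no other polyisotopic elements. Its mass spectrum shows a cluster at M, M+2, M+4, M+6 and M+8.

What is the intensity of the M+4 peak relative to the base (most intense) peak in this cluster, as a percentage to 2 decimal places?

94.83%

Binomial terms of (0.61268 + 0.38732)^4: M 0.1409, M+2 0.3563, M+4 0.3379, M+6 0.1424, M+8 0.0225 → M+2 is the base peak.
P(M+2) = C(4,1) × 0.61268^3 × 0.38732^1 = 4 × 0.22998585 × 0.38732 = 0.356312 (base)
P(M+4) = C(4,2) × 0.61268^2 × 0.38732^2 = 6 × 0.37537678 × 0.15001678 = 0.337877
Relative intensity = 0.337877 / 0.356312 × 100 = 94.83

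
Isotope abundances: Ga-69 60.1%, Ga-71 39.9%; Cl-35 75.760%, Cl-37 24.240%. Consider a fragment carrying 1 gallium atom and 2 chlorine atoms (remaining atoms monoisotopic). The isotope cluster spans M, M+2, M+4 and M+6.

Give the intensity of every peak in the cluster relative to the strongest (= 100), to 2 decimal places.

Gallium pattern (n=1): 0.6010 : 0.3990
Chlorine pattern (n=2): 0.57395776 : 0.36728448 : 0.05875776
Convolve the two distributions (both contribute in 2-u steps):
  M: 0.6010×0.57395776 = 0.344949
  M+2: 0.6010×0.36728448 + 0.3990×0.57395776 = 0.449747
  M+4: 0.6010×0.05875776 + 0.3990×0.36728448 = 0.181860
  M+6: 0.3990×0.05875776 = 0.023444
Scale to base peak (0.449747) = 100: 76.70 : 100.00 : 40.44 : 5.21

76.70 : 100.00 : 40.44 : 5.21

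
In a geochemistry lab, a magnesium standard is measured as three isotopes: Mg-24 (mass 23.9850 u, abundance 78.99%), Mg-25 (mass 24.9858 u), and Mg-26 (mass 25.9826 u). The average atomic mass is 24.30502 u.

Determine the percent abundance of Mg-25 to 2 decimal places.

The remaining 21.01% is split between Mg-25 (fraction x) and Mg-26 (fraction 0.2101 − x).
Substituting: 24.9858x + 25.9826(0.2101 − x) = 5.3592685
(24.9858 − 25.9826)x = -0.09967576  ⇒  x = 0.10000, y = 0.11010
Mg-25: 10.00%, Mg-26: 11.01%.

10.00%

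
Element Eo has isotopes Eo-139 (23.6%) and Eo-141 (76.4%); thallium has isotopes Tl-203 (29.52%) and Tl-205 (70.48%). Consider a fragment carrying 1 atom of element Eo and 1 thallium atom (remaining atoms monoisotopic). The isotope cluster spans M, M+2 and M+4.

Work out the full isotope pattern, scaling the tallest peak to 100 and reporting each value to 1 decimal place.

Element Eo pattern (n=1): 0.2360 : 0.7640
Thallium pattern (n=1): 0.2952 : 0.7048
Convolve the two distributions (both contribute in 2-u steps):
  M: 0.2360×0.2952 = 0.069667
  M+2: 0.2360×0.7048 + 0.7640×0.2952 = 0.391866
  M+4: 0.7640×0.7048 = 0.538467
Scale to base peak (0.538467) = 100: 12.9 : 72.8 : 100.0

12.9 : 72.8 : 100.0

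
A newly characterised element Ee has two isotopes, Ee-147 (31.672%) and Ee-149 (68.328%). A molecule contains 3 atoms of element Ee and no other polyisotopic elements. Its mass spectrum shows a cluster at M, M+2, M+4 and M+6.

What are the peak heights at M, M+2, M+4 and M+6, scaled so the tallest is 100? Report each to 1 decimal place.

7.2 : 46.4 : 100.0 : 71.9

The 3 Ee atoms are independent, so intensities follow the terms of (0.31672 + 0.68328)^3.
P(M) = 0.31672^3 = 0.031771
P(M+2) = 3 × 0.31672^2 × 0.68328^1 = 0.205623
P(M+4) = 3 × 0.31672^1 × 0.68328^2 = 0.443603
P(M+6) = 0.68328^3 = 0.319004
The M+4 peak is largest (0.443603); scaling to 100 gives 7.2 : 46.4 : 100.0 : 71.9.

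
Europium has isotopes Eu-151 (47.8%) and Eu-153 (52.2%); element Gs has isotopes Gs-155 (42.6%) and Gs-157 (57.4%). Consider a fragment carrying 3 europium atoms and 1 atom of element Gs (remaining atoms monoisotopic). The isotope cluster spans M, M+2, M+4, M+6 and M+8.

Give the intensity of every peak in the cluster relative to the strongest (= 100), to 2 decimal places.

Europium pattern (n=3): 0.10921535 : 0.35780594 : 0.39074206 : 0.14223665
Element Gs pattern (n=1): 0.4260 : 0.5740
Convolve the two distributions (both contribute in 2-u steps):
  M: 0.10921535×0.4260 = 0.046526
  M+2: 0.10921535×0.5740 + 0.35780594×0.4260 = 0.215115
  M+4: 0.35780594×0.5740 + 0.39074206×0.4260 = 0.371837
  M+6: 0.39074206×0.5740 + 0.14223665×0.4260 = 0.284879
  M+8: 0.14223665×0.5740 = 0.081644
Scale to base peak (0.371837) = 100: 12.51 : 57.85 : 100.00 : 76.61 : 21.96

12.51 : 57.85 : 100.00 : 76.61 : 21.96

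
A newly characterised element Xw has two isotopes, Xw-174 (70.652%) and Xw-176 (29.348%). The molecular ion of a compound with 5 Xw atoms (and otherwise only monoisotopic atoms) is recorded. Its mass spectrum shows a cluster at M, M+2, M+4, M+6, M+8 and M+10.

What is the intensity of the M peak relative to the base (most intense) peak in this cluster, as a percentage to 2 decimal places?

48.15%

Binomial terms of (0.70652 + 0.29348)^5: M 0.1760, M+2 0.3656, M+4 0.3038, M+6 0.1262, M+8 0.0262, M+10 0.0022 → M+2 is the base peak.
P(M+2) = C(5,1) × 0.70652^4 × 0.29348^1 = 5 × 0.2491712 × 0.29348 = 0.365634 (base)
P(M) = C(5,0) × 0.70652^5 × 0.29348^0 = 1 × 0.17604444 × 1.0000 = 0.176044
Relative intensity = 0.176044 / 0.365634 × 100 = 48.15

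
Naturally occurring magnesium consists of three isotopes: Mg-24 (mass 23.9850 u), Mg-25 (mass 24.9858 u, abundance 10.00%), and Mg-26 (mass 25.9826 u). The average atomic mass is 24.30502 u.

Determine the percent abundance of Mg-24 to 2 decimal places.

78.99%

Let x and y be the fractions of Mg-24 and Mg-26. Then x + y = 1 − 0.1000 = 0.9000 and 23.9850x + 25.9826y = 24.30502 − 0.1000×24.9858 = 21.80644.
Substituting: 23.9850x + 25.9826(0.9000 − x) = 21.80644
(23.9850 − 25.9826)x = -1.5779  ⇒  x = 0.78990, y = 0.11010
Mg-24: 78.99%, Mg-26: 11.01%.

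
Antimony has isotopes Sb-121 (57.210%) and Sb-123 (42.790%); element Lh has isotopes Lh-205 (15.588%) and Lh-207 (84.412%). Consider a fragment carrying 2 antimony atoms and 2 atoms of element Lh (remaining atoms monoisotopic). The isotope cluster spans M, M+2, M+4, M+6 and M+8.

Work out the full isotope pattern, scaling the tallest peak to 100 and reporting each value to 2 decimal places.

Antimony pattern (n=2): 0.32729841 : 0.48960318 : 0.18309841
Element Lh pattern (n=2): 0.02429857 : 0.26316285 : 0.71253857
Convolve the two distributions (both contribute in 2-u steps):
  M: 0.32729841×0.02429857 = 0.007953
  M+2: 0.32729841×0.26316285 + 0.48960318×0.02429857 = 0.098029
  M+4: 0.32729841×0.71253857 + 0.48960318×0.26316285 + 0.18309841×0.02429857 = 0.366507
  M+6: 0.48960318×0.71253857 + 0.18309841×0.26316285 = 0.397046
  M+8: 0.18309841×0.71253857 = 0.130465
Scale to base peak (0.397046) = 100: 2.00 : 24.69 : 92.31 : 100.00 : 32.86

2.00 : 24.69 : 92.31 : 100.00 : 32.86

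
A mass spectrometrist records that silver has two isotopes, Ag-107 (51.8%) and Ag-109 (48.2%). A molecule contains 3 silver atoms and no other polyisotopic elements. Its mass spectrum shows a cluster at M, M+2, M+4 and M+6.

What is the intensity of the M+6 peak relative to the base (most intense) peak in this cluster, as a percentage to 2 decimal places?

28.86%

Term probabilities: M 0.1390, M+2 0.3880, M+4 0.3610, M+6 0.1120. Base peak = M+2.
P(M+2) = C(3,1) × 0.518^2 × 0.482^1 = 3 × 0.268324 × 0.4820 = 0.387997 (base)
P(M+6) = C(3,3) × 0.518^0 × 0.482^3 = 1 × 1.0000 × 0.11198017 = 0.111980
Relative intensity = 0.111980 / 0.387997 × 100 = 28.86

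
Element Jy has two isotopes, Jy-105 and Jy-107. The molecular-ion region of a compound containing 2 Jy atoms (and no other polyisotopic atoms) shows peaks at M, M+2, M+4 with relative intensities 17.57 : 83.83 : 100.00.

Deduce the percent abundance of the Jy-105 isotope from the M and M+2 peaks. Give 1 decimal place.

Let p = fractional abundance of Jy-105. I(M+2)/I(M) = [C(2,1)·p^1·(1−p)] / p^2 = 2·(1−p)/p = 83.83/17.57 = 4.7712
(1−p)/p = 4.7712/2 = 2.3856  ⇒  p = 1/(1 + 2.3856) = 0.2954
Jy-105: 29.5%, Jy-107: 70.5%.

29.5%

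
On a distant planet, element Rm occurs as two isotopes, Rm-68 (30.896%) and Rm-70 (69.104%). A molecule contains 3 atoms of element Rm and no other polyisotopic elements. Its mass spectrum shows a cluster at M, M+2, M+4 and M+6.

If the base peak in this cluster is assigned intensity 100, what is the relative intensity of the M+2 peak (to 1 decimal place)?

44.7

(0.30896 + 0.69104)^3 gives M 0.0295, M+2 0.1979, M+4 0.4426, M+6 0.3300; the largest is M+4.
P(M+4) = C(3,2) × 0.30896^1 × 0.69104^2 = 3 × 0.30896 × 0.47753628 = 0.442619 (base)
P(M+2) = C(3,1) × 0.30896^2 × 0.69104^1 = 3 × 0.09545628 × 0.69104 = 0.197892
Relative intensity = 0.197892 / 0.442619 × 100 = 44.7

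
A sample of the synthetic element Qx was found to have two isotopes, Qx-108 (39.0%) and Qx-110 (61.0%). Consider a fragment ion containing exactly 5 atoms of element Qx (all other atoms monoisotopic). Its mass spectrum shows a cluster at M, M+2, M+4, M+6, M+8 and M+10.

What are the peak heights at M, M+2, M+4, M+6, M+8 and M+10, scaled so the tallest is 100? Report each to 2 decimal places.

Each Qx atom is independently Qx-108 (p = 0.390) or Qx-110 (q = 0.610); the cluster is the binomial expansion (p + q)^5.
P(M) = 0.390^5 = 0.009022
P(M+2) = 5 × 0.390^4 × 0.610^1 = 0.070560
P(M+4) = 10 × 0.390^3 × 0.610^2 = 0.220726
P(M+6) = 10 × 0.390^2 × 0.610^3 = 0.345238
P(M+8) = 5 × 0.390^1 × 0.610^4 = 0.269994
P(M+10) = 0.610^5 = 0.084460
The M+6 peak is largest (0.345238); scaling to 100 gives 2.61 : 20.44 : 63.93 : 100.00 : 78.21 : 24.46.

2.61 : 20.44 : 63.93 : 100.00 : 78.21 : 24.46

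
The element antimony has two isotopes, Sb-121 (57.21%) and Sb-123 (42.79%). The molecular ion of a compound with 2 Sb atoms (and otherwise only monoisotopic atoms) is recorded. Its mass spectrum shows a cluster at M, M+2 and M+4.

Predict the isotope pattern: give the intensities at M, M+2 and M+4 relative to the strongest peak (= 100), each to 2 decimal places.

66.85 : 100.00 : 37.40

Each Sb atom is independently Sb-121 (p = 0.5721) or Sb-123 (q = 0.4279); the cluster is the binomial expansion (p + q)^2.
P(M) = 0.5721^2 = 0.327298
P(M+2) = 2 × 0.5721^1 × 0.4279^1 = 0.489603
P(M+4) = 0.4279^2 = 0.183098
The M+2 peak is largest (0.489603); scaling to 100 gives 66.85 : 100.00 : 37.40.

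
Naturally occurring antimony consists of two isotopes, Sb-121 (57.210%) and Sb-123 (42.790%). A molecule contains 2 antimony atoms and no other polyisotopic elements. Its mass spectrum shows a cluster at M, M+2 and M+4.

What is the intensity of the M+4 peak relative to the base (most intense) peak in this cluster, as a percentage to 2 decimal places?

Binomial terms of (0.57210 + 0.42790)^2: M 0.3273, M+2 0.4896, M+4 0.1831 → M+2 is the base peak.
P(M+2) = C(2,1) × 0.57210^1 × 0.42790^1 = 2 × 0.5721 × 0.4279 = 0.489603 (base)
P(M+4) = C(2,2) × 0.57210^0 × 0.42790^2 = 1 × 1.0000 × 0.18309841 = 0.183098
Relative intensity = 0.183098 / 0.489603 × 100 = 37.40

37.40%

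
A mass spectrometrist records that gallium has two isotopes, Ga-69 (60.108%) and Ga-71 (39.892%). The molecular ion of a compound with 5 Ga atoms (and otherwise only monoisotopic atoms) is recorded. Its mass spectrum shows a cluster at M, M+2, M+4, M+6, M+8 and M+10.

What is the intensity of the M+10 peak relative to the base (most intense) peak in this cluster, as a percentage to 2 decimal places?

2.92%

Binomial terms of (0.60108 + 0.39892)^5: M 0.0785, M+2 0.2604, M+4 0.3456, M+6 0.2294, M+8 0.0761, M+10 0.0101 → M+4 is the base peak.
P(M+4) = C(5,2) × 0.60108^3 × 0.39892^2 = 10 × 0.2171685 × 0.15913717 = 0.345596 (base)
P(M+10) = C(5,5) × 0.60108^0 × 0.39892^5 = 1 × 1.0000 × 0.0101025 = 0.010103
Relative intensity = 0.010103 / 0.345596 × 100 = 2.92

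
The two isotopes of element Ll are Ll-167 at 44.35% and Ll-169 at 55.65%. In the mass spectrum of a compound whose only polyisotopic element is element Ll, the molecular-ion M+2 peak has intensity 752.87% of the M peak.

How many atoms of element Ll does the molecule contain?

6

The M+2/M ratio from n Ll atoms is n · q/p = n · 0.5565/0.4435.
n = 7.5287 × 0.4435/0.5565 = 6.00 ≈ 6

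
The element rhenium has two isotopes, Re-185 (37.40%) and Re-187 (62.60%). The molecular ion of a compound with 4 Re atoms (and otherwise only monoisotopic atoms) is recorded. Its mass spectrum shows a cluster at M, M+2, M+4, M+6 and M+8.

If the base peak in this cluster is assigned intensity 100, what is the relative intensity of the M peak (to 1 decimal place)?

5.3

Term probabilities: M 0.0196, M+2 0.1310, M+4 0.3289, M+6 0.3670, M+8 0.1536. Base peak = M+6.
P(M+6) = C(4,3) × 0.3740^1 × 0.6260^3 = 4 × 0.3740 × 0.24531438 = 0.366990 (base)
P(M) = C(4,0) × 0.3740^4 × 0.6260^0 = 1 × 0.0195653 × 1.0000 = 0.019565
Relative intensity = 0.019565 / 0.366990 × 100 = 5.3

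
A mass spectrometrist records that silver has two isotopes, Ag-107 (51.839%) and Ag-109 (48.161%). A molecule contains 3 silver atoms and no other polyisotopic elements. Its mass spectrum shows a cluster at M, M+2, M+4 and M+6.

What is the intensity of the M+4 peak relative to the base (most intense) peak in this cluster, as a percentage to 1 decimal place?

92.9%

Binomial terms of (0.51839 + 0.48161)^3: M 0.1393, M+2 0.3883, M+4 0.3607, M+6 0.1117 → M+2 is the base peak.
P(M+2) = C(3,1) × 0.51839^2 × 0.48161^1 = 3 × 0.26872819 × 0.48161 = 0.388267 (base)
P(M+4) = C(3,2) × 0.51839^1 × 0.48161^2 = 3 × 0.51839 × 0.23194819 = 0.360719
Relative intensity = 0.360719 / 0.388267 × 100 = 92.9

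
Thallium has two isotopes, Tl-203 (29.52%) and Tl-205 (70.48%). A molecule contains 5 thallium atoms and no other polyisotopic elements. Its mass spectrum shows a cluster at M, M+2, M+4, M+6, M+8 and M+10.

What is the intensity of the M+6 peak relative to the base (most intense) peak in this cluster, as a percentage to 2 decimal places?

Term probabilities: M 0.0022, M+2 0.0268, M+4 0.1278, M+6 0.3051, M+8 0.3642, M+10 0.1739. Base peak = M+8.
P(M+8) = C(5,4) × 0.2952^1 × 0.7048^4 = 5 × 0.2952 × 0.24675365 = 0.364208 (base)
P(M+6) = C(5,3) × 0.2952^2 × 0.7048^3 = 10 × 0.08714304 × 0.35010449 = 0.305092
Relative intensity = 0.305092 / 0.364208 × 100 = 83.77

83.77%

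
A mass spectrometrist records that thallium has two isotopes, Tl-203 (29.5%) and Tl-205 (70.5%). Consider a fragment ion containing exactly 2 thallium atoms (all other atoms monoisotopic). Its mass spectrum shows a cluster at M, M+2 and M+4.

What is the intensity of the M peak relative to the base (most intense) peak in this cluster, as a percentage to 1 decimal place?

17.5%

(0.295 + 0.705)^2 gives M 0.0870, M+2 0.4160, M+4 0.4970; the largest is M+4.
P(M+4) = C(2,2) × 0.295^0 × 0.705^2 = 1 × 1.0000 × 0.497025 = 0.497025 (base)
P(M) = C(2,0) × 0.295^2 × 0.705^0 = 1 × 0.087025 × 1.0000 = 0.087025
Relative intensity = 0.087025 / 0.497025 × 100 = 17.5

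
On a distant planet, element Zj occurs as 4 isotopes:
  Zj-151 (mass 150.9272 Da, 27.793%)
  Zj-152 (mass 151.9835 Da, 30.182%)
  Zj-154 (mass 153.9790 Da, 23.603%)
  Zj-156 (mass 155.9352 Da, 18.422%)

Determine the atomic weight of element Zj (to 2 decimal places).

152.89 Da

Ar = Σ fᵢ·mᵢ = 0.27793 × 150.9272 + 0.30182 × 151.9835 + 0.23603 × 153.9790 + 0.18422 × 155.9352
= 41.94720 + 45.87166 + 36.34366 + 28.72638 = 152.88890 Da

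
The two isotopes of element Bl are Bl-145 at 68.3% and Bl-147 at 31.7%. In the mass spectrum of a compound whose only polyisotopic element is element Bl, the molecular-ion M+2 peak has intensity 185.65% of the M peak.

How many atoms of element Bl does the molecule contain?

4

With n Bl atoms, P(M+2)/P(M) = C(n,1)·p^(n−1)q / p^n = n·q/p = n · 0.317/0.683.
n = 1.8565 × 0.683/0.317 = 4.00 ≈ 4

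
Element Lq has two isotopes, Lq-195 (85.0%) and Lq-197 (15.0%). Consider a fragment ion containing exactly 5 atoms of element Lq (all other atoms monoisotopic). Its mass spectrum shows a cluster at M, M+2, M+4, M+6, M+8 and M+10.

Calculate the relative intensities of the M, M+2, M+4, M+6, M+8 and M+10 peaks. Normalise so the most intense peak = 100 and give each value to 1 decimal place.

The 5 Lq atoms are independent, so intensities follow the terms of (0.850 + 0.150)^5.
P(M) = 0.850^5 = 0.443705
P(M+2) = 5 × 0.850^4 × 0.150^1 = 0.391505
P(M+4) = 10 × 0.850^3 × 0.150^2 = 0.138178
P(M+6) = 10 × 0.850^2 × 0.150^3 = 0.024384
P(M+8) = 5 × 0.850^1 × 0.150^4 = 0.002152
P(M+10) = 0.150^5 = 0.000076
The M peak is largest (0.443705); scaling to 100 gives 100.0 : 88.2 : 31.1 : 5.5 : 0.5 : 0.0.

100.0 : 88.2 : 31.1 : 5.5 : 0.5 : 0.0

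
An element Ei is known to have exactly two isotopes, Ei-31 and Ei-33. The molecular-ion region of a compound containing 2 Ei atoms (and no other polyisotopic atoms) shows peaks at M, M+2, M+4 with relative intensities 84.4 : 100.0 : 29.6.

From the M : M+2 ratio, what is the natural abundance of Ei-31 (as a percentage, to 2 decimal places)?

Let p = fractional abundance of Ei-31. I(M+2)/I(M) = [C(2,1)·p^1·(1−p)] / p^2 = 2·(1−p)/p = 100.0/84.4 = 1.1848
(1−p)/p = 1.1848/2 = 0.5924  ⇒  p = 1/(1 + 0.5924) = 0.6280
Ei-31: 62.80%, Ei-33: 37.20%.

62.80%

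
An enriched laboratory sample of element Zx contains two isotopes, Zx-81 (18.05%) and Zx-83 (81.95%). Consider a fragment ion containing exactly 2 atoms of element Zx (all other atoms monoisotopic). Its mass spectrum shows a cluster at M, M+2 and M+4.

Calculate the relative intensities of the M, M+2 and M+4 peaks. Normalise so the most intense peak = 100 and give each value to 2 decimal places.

The 2 Zx atoms are independent, so intensities follow the terms of (0.1805 + 0.8195)^2.
P(M) = 0.1805^2 = 0.032580
P(M+2) = 2 × 0.1805^1 × 0.8195^1 = 0.295839
P(M+4) = 0.8195^2 = 0.671580
The M+4 peak is largest (0.671580); scaling to 100 gives 4.85 : 44.05 : 100.00.

4.85 : 44.05 : 100.00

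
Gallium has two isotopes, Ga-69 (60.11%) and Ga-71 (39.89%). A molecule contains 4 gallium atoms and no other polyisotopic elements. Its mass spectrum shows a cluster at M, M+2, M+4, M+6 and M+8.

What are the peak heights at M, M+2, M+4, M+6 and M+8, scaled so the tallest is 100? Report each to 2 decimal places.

37.67 : 100.00 : 99.54 : 44.04 : 7.31

The 4 Ga atoms are independent, so intensities follow the terms of (0.6011 + 0.3989)^4.
P(M) = 0.6011^4 = 0.130553
P(M+2) = 4 × 0.6011^3 × 0.3989^1 = 0.346549
P(M+4) = 6 × 0.6011^2 × 0.3989^2 = 0.344963
P(M+6) = 4 × 0.6011^1 × 0.3989^3 = 0.152616
P(M+8) = 0.3989^4 = 0.025320
The M+2 peak is largest (0.346549); scaling to 100 gives 37.67 : 100.00 : 99.54 : 44.04 : 7.31.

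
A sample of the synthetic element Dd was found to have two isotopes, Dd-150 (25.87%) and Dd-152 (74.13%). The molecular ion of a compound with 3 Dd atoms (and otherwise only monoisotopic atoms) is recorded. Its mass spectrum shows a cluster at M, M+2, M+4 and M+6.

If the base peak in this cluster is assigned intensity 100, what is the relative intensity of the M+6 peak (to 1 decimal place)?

95.5

Binomial terms of (0.2587 + 0.7413)^3: M 0.0173, M+2 0.1488, M+4 0.4265, M+6 0.4074 → M+4 is the base peak.
P(M+4) = C(3,2) × 0.2587^1 × 0.7413^2 = 3 × 0.2587 × 0.54952569 = 0.426487 (base)
P(M+6) = C(3,3) × 0.2587^0 × 0.7413^3 = 1 × 1.0000 × 0.40736339 = 0.407363
Relative intensity = 0.407363 / 0.426487 × 100 = 95.5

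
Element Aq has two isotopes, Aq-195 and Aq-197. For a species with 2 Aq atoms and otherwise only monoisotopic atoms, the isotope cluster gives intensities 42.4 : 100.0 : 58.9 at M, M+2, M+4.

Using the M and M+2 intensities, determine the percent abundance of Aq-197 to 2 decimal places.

Let p = fractional abundance of Aq-195. I(M+2)/I(M) = [C(2,1)·p^1·(1−p)] / p^2 = 2·(1−p)/p = 100.0/42.4 = 2.3585
(1−p)/p = 2.3585/2 = 1.1792  ⇒  p = 1/(1 + 1.1792) = 0.4589
Aq-195: 45.89%, Aq-197: 54.11%.

54.11%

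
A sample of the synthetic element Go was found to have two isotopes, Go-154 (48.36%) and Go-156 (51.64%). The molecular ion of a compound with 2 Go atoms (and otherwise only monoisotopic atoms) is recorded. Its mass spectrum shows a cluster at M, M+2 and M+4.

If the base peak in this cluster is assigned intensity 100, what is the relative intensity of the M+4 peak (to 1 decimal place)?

53.4

Binomial terms of (0.4836 + 0.5164)^2: M 0.2339, M+2 0.4995, M+4 0.2667 → M+2 is the base peak.
P(M+2) = C(2,1) × 0.4836^1 × 0.5164^1 = 2 × 0.4836 × 0.5164 = 0.499462 (base)
P(M+4) = C(2,2) × 0.4836^0 × 0.5164^2 = 1 × 1.0000 × 0.26666896 = 0.266669
Relative intensity = 0.266669 / 0.499462 × 100 = 53.4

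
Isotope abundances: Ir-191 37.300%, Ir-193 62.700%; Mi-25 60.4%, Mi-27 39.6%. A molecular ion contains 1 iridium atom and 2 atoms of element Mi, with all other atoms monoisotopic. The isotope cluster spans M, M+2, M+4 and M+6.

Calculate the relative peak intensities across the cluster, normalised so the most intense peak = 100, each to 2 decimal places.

33.42 : 100.00 : 88.03 : 24.15

Iridium pattern (n=1): 0.3730 : 0.6270
Element Mi pattern (n=2): 0.364816 : 0.478368 : 0.156816
Convolve the two distributions (both contribute in 2-u steps):
  M: 0.3730×0.364816 = 0.136076
  M+2: 0.3730×0.478368 + 0.6270×0.364816 = 0.407171
  M+4: 0.3730×0.156816 + 0.6270×0.478368 = 0.358429
  M+6: 0.6270×0.156816 = 0.098324
Scale to base peak (0.407171) = 100: 33.42 : 100.00 : 88.03 : 24.15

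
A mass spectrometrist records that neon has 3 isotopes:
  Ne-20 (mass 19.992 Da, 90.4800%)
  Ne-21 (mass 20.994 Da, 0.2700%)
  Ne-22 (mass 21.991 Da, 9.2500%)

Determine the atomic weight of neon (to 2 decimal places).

Weight each isotope mass by its fractional abundance: 0.904800 × 19.992 + 0.002700 × 20.994 + 0.092500 × 21.991
= 18.0888 + 0.0567 + 2.0342 = 20.1797 Da

20.18 Da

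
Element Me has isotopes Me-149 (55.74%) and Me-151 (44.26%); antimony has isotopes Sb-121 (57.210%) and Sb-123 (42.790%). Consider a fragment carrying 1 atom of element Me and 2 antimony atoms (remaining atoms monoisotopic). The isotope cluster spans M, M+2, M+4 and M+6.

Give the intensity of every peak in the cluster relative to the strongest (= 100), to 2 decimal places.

43.67 : 100.00 : 76.30 : 19.40

Element Me pattern (n=1): 0.5574 : 0.4426
Antimony pattern (n=2): 0.32729841 : 0.48960318 : 0.18309841
Convolve the two distributions (both contribute in 2-u steps):
  M: 0.5574×0.32729841 = 0.182436
  M+2: 0.5574×0.48960318 + 0.4426×0.32729841 = 0.417767
  M+4: 0.5574×0.18309841 + 0.4426×0.48960318 = 0.318757
  M+6: 0.4426×0.18309841 = 0.081039
Scale to base peak (0.417767) = 100: 43.67 : 100.00 : 76.30 : 19.40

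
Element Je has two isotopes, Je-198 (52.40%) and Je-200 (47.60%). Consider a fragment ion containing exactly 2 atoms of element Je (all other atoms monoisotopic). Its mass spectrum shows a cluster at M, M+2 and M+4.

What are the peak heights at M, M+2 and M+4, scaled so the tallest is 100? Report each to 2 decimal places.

55.04 : 100.00 : 45.42

Expanding (0.5240 + 0.4760)^2:
P(M) = 0.5240^2 = 0.274576
P(M+2) = 2 × 0.5240^1 × 0.4760^1 = 0.498848
P(M+4) = 0.4760^2 = 0.226576
The M+2 peak is largest (0.498848); scaling to 100 gives 55.04 : 100.00 : 45.42.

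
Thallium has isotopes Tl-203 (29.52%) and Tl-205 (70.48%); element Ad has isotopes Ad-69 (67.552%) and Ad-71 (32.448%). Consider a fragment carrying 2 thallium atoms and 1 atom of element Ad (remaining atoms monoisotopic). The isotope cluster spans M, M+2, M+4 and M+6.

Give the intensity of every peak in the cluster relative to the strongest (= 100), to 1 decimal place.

Thallium pattern (n=2): 0.08714304 : 0.41611392 : 0.49674304
Element Ad pattern (n=1): 0.67552 : 0.32448
Convolve the two distributions (both contribute in 2-u steps):
  M: 0.08714304×0.67552 = 0.058867
  M+2: 0.08714304×0.32448 + 0.41611392×0.67552 = 0.309369
  M+4: 0.41611392×0.32448 + 0.49674304×0.67552 = 0.470581
  M+6: 0.49674304×0.32448 = 0.161183
Scale to base peak (0.470581) = 100: 12.5 : 65.7 : 100.0 : 34.3

12.5 : 65.7 : 100.0 : 34.3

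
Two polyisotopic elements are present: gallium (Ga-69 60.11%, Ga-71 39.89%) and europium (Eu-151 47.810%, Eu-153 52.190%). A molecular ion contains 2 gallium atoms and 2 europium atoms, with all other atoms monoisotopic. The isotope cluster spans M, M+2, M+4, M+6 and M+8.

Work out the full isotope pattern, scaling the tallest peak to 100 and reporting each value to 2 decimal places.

Gallium pattern (n=2): 0.36132121 : 0.47955758 : 0.15912121
Europium pattern (n=2): 0.22857961 : 0.49904078 : 0.27237961
Convolve the two distributions (both contribute in 2-u steps):
  M: 0.36132121×0.22857961 = 0.082591
  M+2: 0.36132121×0.49904078 + 0.47955758×0.22857961 = 0.289931
  M+4: 0.36132121×0.27237961 + 0.47955758×0.49904078 + 0.15912121×0.22857961 = 0.374107
  M+6: 0.47955758×0.27237961 + 0.15912121×0.49904078 = 0.210030
  M+8: 0.15912121×0.27237961 = 0.043341
Scale to base peak (0.374107) = 100: 22.08 : 77.50 : 100.00 : 56.14 : 11.59

22.08 : 77.50 : 100.00 : 56.14 : 11.59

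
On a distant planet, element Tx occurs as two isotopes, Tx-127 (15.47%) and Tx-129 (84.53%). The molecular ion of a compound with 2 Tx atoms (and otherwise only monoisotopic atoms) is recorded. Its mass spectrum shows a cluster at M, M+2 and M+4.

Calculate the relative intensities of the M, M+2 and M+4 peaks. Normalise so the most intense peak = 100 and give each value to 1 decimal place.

The 2 Tx atoms are independent, so intensities follow the terms of (0.1547 + 0.8453)^2.
P(M) = 0.1547^2 = 0.023932
P(M+2) = 2 × 0.1547^1 × 0.8453^1 = 0.261536
P(M+4) = 0.8453^2 = 0.714532
The M+4 peak is largest (0.714532); scaling to 100 gives 3.3 : 36.6 : 100.0.

3.3 : 36.6 : 100.0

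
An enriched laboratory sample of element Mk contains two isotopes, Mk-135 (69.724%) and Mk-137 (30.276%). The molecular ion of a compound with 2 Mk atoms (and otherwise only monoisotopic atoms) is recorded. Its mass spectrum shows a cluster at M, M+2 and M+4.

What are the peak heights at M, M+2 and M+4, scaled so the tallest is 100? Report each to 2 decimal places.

100.00 : 86.85 : 18.86

Each Mk atom is independently Mk-135 (p = 0.69724) or Mk-137 (q = 0.30276); the cluster is the binomial expansion (p + q)^2.
P(M) = 0.69724^2 = 0.486144
P(M+2) = 2 × 0.69724^1 × 0.30276^1 = 0.422193
P(M+4) = 0.30276^2 = 0.091664
The M peak is largest (0.486144); scaling to 100 gives 100.00 : 86.85 : 18.86.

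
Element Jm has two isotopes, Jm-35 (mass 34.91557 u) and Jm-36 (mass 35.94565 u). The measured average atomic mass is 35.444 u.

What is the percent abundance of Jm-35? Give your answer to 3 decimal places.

48.700%

Let x be the fractional abundance of Jm-35; then Jm-36 has abundance 1 − x.
34.91557·x + 35.94565·(1 − x) = 35.444
(34.91557 − 35.94565)·x = 35.444 − 35.94565
x = -0.50165 / -1.03008 = 0.48700 → 48.700% Jm-35, 51.300% Jm-36.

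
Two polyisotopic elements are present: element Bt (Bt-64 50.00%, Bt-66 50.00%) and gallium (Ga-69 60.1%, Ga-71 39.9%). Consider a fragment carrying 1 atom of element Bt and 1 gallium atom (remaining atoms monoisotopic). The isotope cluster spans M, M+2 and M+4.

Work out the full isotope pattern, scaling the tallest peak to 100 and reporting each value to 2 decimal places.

Element Bt pattern (n=1): 0.5000 : 0.5000
Gallium pattern (n=1): 0.6010 : 0.3990
Convolve the two distributions (both contribute in 2-u steps):
  M: 0.5000×0.6010 = 0.300500
  M+2: 0.5000×0.3990 + 0.5000×0.6010 = 0.500000
  M+4: 0.5000×0.3990 = 0.199500
Scale to base peak (0.500000) = 100: 60.10 : 100.00 : 39.90

60.10 : 100.00 : 39.90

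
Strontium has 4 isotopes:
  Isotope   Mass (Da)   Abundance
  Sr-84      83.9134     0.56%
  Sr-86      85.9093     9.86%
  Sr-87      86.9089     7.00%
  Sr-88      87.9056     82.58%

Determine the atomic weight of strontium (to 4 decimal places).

87.6166 Da

Ar = Σ fᵢ·mᵢ = 0.0056 × 83.9134 + 0.0986 × 85.9093 + 0.0700 × 86.9089 + 0.8258 × 87.9056
= 0.46992 + 8.47066 + 6.08362 + 72.59244 = 87.61664 Da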